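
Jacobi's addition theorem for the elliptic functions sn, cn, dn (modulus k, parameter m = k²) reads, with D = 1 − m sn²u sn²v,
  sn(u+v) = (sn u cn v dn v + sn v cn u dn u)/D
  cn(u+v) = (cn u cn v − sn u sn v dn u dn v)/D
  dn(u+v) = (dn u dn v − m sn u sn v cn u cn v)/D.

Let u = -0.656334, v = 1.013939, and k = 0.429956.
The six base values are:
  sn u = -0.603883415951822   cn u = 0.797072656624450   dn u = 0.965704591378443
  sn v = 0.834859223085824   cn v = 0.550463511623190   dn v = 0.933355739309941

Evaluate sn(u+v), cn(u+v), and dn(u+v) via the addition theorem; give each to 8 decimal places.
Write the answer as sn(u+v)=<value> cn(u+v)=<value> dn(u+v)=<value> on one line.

sn(u+v)=0.34874628 cn(u+v)=0.93721718 dn(u+v)=0.98869426

m = k² = 0.184862161936
D = 1 − m·sn²u·sn²v = 0.9530126737728769
sn(u+v) = (sn u·cn v·dn v + sn v·cn u·dn u)/D = 0.3323596220441115/0.9530126737728769 = 0.3487462771385135
cn(u+v) = (cn u·cn v − sn u·sn v·dn u·dn v)/D = 0.8931798463951273/0.9530126737728769 = 0.9372171755692632
dn(u+v) = (dn u·dn v − m·sn u·sn v·cn u·cn v)/D = 0.9422381559186392/0.9530126737728769 = 0.9886942554377766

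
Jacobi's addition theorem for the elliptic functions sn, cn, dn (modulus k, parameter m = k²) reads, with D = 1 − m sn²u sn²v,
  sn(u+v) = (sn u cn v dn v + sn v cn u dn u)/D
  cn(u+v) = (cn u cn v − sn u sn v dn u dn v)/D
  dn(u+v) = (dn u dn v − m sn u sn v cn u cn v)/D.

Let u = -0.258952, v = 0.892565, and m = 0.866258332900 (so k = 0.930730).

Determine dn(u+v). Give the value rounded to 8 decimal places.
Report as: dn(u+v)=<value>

dn(u+v)=0.85071413

sn u = -0.2536822871559546, cn u = 0.9672875979683208, dn u = 0.9717264030702012
sn v = 0.7217634020996385, cn v = 0.692139864037288, dn v = 0.7407626459131196
m = k² = 0.8662583329
D = 1 − m·sn²u·sn²v = 0.9709586080559014
dn(u+v) = (dn u·dn v − m·sn u·sn v·cn u·cn v)/D = 0.8260082030182084/0.9709586080559014 = 0.8507141253653238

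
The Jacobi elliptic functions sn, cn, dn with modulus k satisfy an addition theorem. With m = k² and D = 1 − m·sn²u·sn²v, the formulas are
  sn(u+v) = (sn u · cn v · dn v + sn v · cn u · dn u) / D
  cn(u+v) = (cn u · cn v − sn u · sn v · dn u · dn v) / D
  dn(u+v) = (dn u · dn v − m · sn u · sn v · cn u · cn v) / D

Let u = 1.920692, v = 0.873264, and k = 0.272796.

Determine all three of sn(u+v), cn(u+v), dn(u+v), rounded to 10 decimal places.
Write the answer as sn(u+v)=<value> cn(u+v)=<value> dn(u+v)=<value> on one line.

sn(u+v)=0.3966335013 cn(u+v)=-0.9179770507 dn(u+v)=0.9941291430

sn u = 0.9530479377158777, cn u = -0.3028194650538708, dn u = 0.965611937547864
sn v = 0.7618632335805639, cn v = 0.647737920241024, dn v = 0.9781642721149497
m = k² = 0.074417657616
D = 1 − m·sn²u·sn²v = 0.960766277216398
sn(u+v) = (sn u·cn v·dn v + sn v·cn u·dn u)/D = 0.3810720925035336/0.960766277216398 = 0.3966335013418699
cn(u+v) = (cn u·cn v − sn u·sn v·dn u·dn v)/D = -0.8819613935718699/0.960766277216398 = -0.9179770507007726
dn(u+v) = (dn u·dn v − m·sn u·sn v·cn u·cn v)/D = 0.955125755781086/0.960766277216398 = 0.9941291429881843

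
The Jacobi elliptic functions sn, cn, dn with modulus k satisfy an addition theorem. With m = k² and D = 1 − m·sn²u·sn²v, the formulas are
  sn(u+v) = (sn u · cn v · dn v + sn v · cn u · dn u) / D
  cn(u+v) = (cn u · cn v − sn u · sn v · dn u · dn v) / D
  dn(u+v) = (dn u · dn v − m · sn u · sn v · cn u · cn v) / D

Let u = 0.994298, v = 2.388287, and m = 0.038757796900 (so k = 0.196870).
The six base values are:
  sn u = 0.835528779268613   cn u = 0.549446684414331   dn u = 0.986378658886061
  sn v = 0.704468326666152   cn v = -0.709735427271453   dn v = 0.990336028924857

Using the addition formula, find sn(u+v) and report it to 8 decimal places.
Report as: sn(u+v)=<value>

sn(u+v)=-0.20827487

m = k² = 0.0387577969
D = 1 − m·sn²u·sn²v = 0.9865722003401915
sn(u+v) = (sn u·cn v·dn v + sn v·cn u·dn u)/D = -0.2054781940135244/0.9865722003401915 = -0.2082748672045199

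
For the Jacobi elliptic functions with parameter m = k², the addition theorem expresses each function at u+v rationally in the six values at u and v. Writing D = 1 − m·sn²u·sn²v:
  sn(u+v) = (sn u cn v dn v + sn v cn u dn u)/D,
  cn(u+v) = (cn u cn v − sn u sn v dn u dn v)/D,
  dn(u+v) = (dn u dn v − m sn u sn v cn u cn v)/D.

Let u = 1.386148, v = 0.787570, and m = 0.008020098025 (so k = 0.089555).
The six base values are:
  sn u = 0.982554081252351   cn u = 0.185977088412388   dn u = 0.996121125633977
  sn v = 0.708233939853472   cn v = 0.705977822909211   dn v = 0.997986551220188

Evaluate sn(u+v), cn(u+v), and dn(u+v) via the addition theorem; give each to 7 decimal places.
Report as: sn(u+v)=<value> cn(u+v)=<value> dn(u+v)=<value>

sn(u+v)=0.8266797 cn(u+v)=-0.5626728 dn(u+v)=0.9972558

m = k² = 0.008020098025
D = 1 − m·sn²u·sn²v = 0.9961162964279556
sn(u+v) = (sn u·cn v·dn v + sn v·cn u·dn u)/D = 0.8234691184935492/0.9961162964279556 = 0.8266796973872286
cn(u+v) = (cn u·cn v − sn u·sn v·dn u·dn v)/D = -0.5604875439265388/0.9961162964279556 = -0.5626727982831232
dn(u+v) = (dn u·dn v − m·sn u·sn v·cn u·cn v)/D = 0.9933827240282446/0.9961162964279556 = 0.9972557698237509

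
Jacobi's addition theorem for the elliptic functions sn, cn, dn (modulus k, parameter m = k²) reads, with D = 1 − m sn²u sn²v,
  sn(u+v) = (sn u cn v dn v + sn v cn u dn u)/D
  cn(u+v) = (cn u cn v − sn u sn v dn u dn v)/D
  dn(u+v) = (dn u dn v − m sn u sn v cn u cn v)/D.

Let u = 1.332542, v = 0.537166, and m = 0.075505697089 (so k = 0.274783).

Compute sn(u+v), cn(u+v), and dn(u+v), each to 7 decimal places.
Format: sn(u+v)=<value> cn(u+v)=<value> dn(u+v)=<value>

sn u = 0.966619937714333, cn u = 0.2562145507443694, dn u = 0.9640803607845687
sn v = 0.5101219052489641, cn v = 0.8601021112549177, dn v = 0.9901270516622861
m = k² = 0.075505697089
D = 1 − m·sn²u·sn²v = 0.9816414166724314
sn(u+v) = (sn u·cn v·dn v + sn v·cn u·dn u)/D = 0.9491894948469267/0.9816414166724314 = 0.9669411647936472
cn(u+v) = (cn u·cn v − sn u·sn v·dn u·dn v)/D = -0.250318145165096/0.9816414166724314 = -0.2549995761320102
dn(u+v) = (dn u·dn v − m·sn u·sn v·cn u·cn v)/D = 0.9463573349640371/0.9816414166724314 = 0.9640560380714169

sn(u+v)=0.9669412 cn(u+v)=-0.2549996 dn(u+v)=0.9640560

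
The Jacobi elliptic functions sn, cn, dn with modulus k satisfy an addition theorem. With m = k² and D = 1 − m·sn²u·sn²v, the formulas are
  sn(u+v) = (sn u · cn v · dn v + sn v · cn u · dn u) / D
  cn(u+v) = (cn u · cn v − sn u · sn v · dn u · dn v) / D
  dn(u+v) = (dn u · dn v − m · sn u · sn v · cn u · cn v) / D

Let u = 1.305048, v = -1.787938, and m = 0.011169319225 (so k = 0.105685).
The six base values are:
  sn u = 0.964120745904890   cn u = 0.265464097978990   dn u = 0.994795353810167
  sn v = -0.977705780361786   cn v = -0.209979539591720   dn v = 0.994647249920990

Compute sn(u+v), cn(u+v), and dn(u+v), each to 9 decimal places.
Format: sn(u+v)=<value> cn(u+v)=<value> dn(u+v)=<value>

m = k² = 0.011169319225
D = 1 − m·sn²u·sn²v = 0.990075561946568
sn(u+v) = (sn u·cn v·dn v + sn v·cn u·dn u)/D = -0.4595569285737881/0.990075561946568 = -0.4641634903807365
cn(u+v) = (cn u·cn v − sn u·sn v·dn u·dn v)/D = 0.8769589772410329/0.990075561946568 = 0.8857495437185231
dn(u+v) = (dn u·dn v − m·sn u·sn v·cn u·cn v)/D = 0.9888835832011929/0.990075561946568 = 0.9987960729552485

sn(u+v)=-0.464163490 cn(u+v)=0.885749544 dn(u+v)=0.998796073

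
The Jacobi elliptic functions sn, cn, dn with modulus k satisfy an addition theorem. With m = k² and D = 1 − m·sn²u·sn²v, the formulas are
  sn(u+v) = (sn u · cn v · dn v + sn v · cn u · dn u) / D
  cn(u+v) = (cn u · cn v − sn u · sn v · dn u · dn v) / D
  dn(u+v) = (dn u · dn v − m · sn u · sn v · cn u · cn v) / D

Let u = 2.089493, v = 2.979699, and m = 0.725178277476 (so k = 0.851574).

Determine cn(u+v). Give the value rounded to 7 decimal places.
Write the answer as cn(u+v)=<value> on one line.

cn(u+v)=-0.7115246

sn u = 0.9999157692135816, cn u = 0.0129790014258182, dn u = 0.5243509149912846
sn v = 0.8804433027890226, cn v = -0.4741514426572563, dn v = 0.661706888251348
m = k² = 0.725178277476
D = 1 − m·sn²u·sn²v = 0.4379507016323654
cn(u+v) = (cn u·cn v − sn u·sn v·dn u·dn v)/D = -0.3116127111568059/0.4379507016323654 = -0.7115246305014188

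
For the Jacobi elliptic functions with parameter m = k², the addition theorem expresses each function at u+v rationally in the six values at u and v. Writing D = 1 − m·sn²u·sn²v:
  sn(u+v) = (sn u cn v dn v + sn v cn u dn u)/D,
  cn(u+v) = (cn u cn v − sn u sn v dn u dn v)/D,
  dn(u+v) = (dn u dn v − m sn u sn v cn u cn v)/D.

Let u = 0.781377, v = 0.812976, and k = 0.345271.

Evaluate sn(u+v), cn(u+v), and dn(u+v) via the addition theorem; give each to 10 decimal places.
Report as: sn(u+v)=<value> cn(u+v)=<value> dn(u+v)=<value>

sn u = 0.6982906087595403, cn u = 0.7158143793737526, dn u = 0.9705004032218998
sn v = 0.7198899528450698, cn v = 0.6940882190274686, dn v = 0.9686172392406612
m = k² = 0.119212063441
D = 1 − m·sn²u·sn²v = 0.9698751541993672
sn(u+v) = (sn u·cn v·dn v + sn v·cn u·dn u)/D = 0.9695710504744805/0.9698751541993672 = 0.9996864506492717
cn(u+v) = (cn u·cn v − sn u·sn v·dn u·dn v)/D = 0.02428565039398174/0.9698751541993672 = 0.0250399758039266
dn(u+v) = (dn u·dn v − m·sn u·sn v·cn u·cn v)/D = 0.9102693920293486/0.9698751541993672 = 0.9385428506834746

sn(u+v)=0.9996864506 cn(u+v)=0.0250399758 dn(u+v)=0.9385428507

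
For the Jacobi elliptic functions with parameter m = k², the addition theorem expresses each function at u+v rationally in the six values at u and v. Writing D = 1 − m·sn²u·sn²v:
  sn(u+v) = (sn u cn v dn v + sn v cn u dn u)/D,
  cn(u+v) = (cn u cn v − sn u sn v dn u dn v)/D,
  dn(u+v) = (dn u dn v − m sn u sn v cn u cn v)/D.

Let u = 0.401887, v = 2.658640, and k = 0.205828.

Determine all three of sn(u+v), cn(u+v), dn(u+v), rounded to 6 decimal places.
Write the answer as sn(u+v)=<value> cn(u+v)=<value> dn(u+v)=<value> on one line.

sn u = 0.3907473863977802, cn u = 0.9204979522102718, dn u = 0.9967605215869253
sn v = 0.4935079792833976, cn v = -0.8697412686446571, dn v = 0.9948276024519313
m = k² = 0.042365165584
D = 1 − m·sn²u·sn²v = 0.9984246051198221
sn(u+v) = (sn u·cn v·dn v + sn v·cn u·dn u)/D = 0.1147101837084116/0.9984246051198221 = 0.1148911826893981
cn(u+v) = (cn u·cn v − sn u·sn v·dn u·dn v)/D = -0.991813120432602/0.9984246051198221 = -0.993378083178923
dn(u+v) = (dn u·dn v − m·sn u·sn v·cn u·cn v)/D = 0.9981453968244899/0.9984246051198221 = 0.999720351147297

sn(u+v)=0.114891 cn(u+v)=-0.993378 dn(u+v)=0.999720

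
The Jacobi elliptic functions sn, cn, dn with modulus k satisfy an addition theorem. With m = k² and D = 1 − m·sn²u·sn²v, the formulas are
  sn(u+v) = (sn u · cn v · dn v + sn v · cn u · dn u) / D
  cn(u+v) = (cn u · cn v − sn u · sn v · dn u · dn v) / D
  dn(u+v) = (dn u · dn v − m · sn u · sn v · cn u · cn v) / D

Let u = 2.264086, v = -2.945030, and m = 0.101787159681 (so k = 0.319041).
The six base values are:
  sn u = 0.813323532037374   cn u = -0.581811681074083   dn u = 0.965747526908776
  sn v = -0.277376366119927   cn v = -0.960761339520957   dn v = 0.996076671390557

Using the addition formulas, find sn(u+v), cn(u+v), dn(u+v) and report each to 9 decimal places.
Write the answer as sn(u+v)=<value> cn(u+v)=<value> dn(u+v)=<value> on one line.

m = k² = 0.101787159681
D = 1 − m·sn²u·sn²v = 0.9948196562358434
sn(u+v) = (sn u·cn v·dn v + sn v·cn u·dn u)/D = -0.622490960640955/0.9948196562358434 = -0.625732469939637
cn(u+v) = (cn u·cn v − sn u·sn v·dn u·dn v)/D = 0.775996876510146/0.9948196562358434 = 0.7800377401531552
dn(u+v) = (dn u·dn v − m·sn u·sn v·cn u·cn v)/D = 0.974794405703915/0.9948196562358434 = 0.9798704715911032

sn(u+v)=-0.625732470 cn(u+v)=0.780037740 dn(u+v)=0.979870472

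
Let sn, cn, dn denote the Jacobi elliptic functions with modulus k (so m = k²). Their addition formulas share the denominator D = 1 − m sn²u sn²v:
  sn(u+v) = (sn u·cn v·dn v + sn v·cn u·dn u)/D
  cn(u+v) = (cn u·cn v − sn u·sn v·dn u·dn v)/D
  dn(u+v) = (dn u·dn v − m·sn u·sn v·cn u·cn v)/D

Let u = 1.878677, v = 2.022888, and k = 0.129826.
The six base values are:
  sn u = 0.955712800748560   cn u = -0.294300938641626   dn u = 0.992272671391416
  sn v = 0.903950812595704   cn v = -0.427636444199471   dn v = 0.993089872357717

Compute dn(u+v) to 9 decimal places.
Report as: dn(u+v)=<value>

dn(u+v)=0.996114109

m = k² = 0.016854790276
D = 1 − m·sn²u·sn²v = 0.9874203731765857
dn(u+v) = (dn u·dn v − m·sn u·sn v·cn u·cn v)/D = 0.9835833649230684/0.9874203731765857 = 0.9961141086838491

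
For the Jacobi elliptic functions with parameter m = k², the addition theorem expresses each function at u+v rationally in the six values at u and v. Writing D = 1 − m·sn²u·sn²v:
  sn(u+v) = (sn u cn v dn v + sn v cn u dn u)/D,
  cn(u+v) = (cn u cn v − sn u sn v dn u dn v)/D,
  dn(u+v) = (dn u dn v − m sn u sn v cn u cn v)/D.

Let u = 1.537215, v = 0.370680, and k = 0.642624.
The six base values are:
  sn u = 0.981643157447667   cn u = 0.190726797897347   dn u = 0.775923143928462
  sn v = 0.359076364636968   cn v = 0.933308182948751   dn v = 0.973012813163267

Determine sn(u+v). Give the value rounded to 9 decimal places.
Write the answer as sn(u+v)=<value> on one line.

m = k² = 0.412965605376
D = 1 − m·sn²u·sn²v = 0.9486908513367938
sn(u+v) = (sn u·cn v·dn v + sn v·cn u·dn u)/D = 0.9445900627277341/0.9486908513367938 = 0.9956774236799255

sn(u+v)=0.995677424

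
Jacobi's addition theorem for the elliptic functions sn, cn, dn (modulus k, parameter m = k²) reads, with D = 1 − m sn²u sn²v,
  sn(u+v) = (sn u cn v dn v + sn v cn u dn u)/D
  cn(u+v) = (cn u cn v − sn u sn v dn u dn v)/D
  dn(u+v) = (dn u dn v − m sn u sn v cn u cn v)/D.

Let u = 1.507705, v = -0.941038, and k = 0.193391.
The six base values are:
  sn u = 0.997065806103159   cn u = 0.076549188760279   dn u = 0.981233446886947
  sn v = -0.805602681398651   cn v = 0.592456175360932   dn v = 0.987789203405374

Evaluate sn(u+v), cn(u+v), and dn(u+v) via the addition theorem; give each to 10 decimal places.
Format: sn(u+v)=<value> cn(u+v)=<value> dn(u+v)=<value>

m = k² = 0.037400078881
D = 1 − m·sn²u·sn²v = 0.9758697417722745
sn(u+v) = (sn u·cn v·dn v + sn v·cn u·dn u)/D = 0.5229937276607307/0.9758697417722745 = 0.5359257545078948
cn(u+v) = (cn u·cn v − sn u·sn v·dn u·dn v)/D = 0.8238927804843414/0.9758697417722745 = 0.8442651157398034
dn(u+v) = (dn u·dn v − m·sn u·sn v·cn u·cn v)/D = 0.970614234444309/0.9758697417722745 = 0.9946145401348124

sn(u+v)=0.5359257545 cn(u+v)=0.8442651157 dn(u+v)=0.9946145401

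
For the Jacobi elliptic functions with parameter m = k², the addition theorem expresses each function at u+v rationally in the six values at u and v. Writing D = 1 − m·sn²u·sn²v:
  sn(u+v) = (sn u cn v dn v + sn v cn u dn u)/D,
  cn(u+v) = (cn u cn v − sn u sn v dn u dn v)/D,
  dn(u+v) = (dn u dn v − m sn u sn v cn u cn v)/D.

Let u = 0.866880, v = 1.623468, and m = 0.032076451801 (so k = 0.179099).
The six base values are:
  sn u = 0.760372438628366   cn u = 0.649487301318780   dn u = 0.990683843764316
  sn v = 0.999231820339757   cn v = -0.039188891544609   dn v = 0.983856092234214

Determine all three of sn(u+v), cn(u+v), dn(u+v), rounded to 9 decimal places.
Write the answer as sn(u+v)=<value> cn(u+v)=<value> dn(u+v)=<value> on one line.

sn(u+v)=0.625202099 cn(u+v)=-0.780462898 dn(u+v)=0.993711241

m = k² = 0.032076451801
D = 1 − m·sn²u·sn²v = 0.9814829599370506
sn(u+v) = (sn u·cn v·dn v + sn v·cn u·dn u)/D = 0.6136252068593537/0.9814829599370506 = 0.625202099177259
cn(u+v) = (cn u·cn v − sn u·sn v·dn u·dn v)/D = -0.7660110352688201/0.9814829599370506 = -0.780462898019085
dn(u+v) = (dn u·dn v − m·sn u·sn v·cn u·cn v)/D = 0.9753106506009955/0.9814829599370506 = 0.9937112414703043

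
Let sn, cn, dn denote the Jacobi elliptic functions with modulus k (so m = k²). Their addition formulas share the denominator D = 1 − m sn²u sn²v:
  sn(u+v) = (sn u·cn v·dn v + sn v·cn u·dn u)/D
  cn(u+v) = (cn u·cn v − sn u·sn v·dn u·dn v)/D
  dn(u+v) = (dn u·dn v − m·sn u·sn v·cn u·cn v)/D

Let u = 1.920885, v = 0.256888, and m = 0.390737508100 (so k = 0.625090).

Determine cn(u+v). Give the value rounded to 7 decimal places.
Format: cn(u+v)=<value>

sn u = 0.9931578864478584, cn u = -0.1167793328736845, dn u = 0.783958634438674
sn v = 0.2530192798269789, cn v = 0.9674612364512787, dn v = 0.9874135257443565
m = k² = 0.3907375081
D = 1 − m·sn²u·sn²v = 0.9753266042779441
cn(u+v) = (cn u·cn v − sn u·sn v·dn u·dn v)/D = -0.3074994193944329/0.9753266042779441 = -0.3152784083256721

cn(u+v)=-0.3152784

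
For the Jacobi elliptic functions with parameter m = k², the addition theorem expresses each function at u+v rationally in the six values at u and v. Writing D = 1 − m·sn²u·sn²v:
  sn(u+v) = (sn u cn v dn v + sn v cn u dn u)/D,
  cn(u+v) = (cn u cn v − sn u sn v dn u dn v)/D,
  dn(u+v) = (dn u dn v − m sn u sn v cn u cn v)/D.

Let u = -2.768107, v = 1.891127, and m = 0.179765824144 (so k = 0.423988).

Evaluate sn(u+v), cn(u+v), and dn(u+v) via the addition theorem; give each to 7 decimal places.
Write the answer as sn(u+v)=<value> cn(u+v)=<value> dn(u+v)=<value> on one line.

sn(u+v)=-0.7576547 cn(u+v)=0.6526556 dn(u+v)=0.9469990

sn u = -0.5027594302587276, cn u = -0.8644263735483315, dn u = 0.9770164399284845
sn v = 0.9760814086220326, cn v = -0.2174053443281204, dn v = 0.9103465398342506
m = k² = 0.179765824144
D = 1 − m·sn²u·sn²v = 0.956708796175006
sn(u+v) = (sn u·cn v·dn v + sn v·cn u·dn u)/D = -0.7248548898417386/0.956708796175006 = -0.7576546727068499
cn(u+v) = (cn u·cn v − sn u·sn v·dn u·dn v)/D = 0.6244014008241415/0.956708796175006 = 0.6526556495775365
dn(u+v) = (dn u·dn v − m·sn u·sn v·cn u·cn v)/D = 0.9060022792775112/0.956708796175006 = 0.9469990062804657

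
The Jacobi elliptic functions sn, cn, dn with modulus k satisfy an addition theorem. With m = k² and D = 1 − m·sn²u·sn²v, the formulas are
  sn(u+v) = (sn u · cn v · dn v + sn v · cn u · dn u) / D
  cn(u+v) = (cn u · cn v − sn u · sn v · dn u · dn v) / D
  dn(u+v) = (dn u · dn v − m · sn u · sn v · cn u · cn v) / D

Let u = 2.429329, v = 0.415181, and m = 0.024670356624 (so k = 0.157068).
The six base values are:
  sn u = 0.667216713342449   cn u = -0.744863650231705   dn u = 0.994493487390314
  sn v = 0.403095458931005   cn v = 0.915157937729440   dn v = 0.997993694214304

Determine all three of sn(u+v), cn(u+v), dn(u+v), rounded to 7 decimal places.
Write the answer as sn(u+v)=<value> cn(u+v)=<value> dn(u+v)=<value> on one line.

m = k² = 0.024670356624
D = 1 − m·sn²u·sn²v = 0.998215464992883
sn(u+v) = (sn u·cn v·dn v + sn v·cn u·dn u)/D = 0.3107857855303915/0.998215464992883 = 0.3113413851313226
cn(u+v) = (cn u·cn v − sn u·sn v·dn u·dn v)/D = -0.948602292883174/0.998215464992883 = -0.9502981331690121
dn(u+v) = (dn u·dn v − m·sn u·sn v·cn u·cn v)/D = 0.9970211928383046/0.998215464992883 = 0.9988035928149171

sn(u+v)=0.3113414 cn(u+v)=-0.9502981 dn(u+v)=0.9988036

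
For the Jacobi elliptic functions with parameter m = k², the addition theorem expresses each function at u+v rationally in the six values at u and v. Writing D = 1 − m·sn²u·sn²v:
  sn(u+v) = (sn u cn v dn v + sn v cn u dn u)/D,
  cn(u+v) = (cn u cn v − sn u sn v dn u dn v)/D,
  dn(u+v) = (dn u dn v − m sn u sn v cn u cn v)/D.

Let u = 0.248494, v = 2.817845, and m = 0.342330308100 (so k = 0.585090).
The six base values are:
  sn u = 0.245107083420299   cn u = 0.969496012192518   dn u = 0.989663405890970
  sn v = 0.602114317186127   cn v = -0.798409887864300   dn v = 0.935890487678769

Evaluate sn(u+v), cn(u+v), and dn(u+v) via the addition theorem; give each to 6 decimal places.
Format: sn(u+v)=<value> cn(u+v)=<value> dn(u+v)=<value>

m = k² = 0.3423303081
D = 1 − m·sn²u·sn²v = 0.9925438440399548
sn(u+v) = (sn u·cn v·dn v + sn v·cn u·dn u)/D = 0.3945635200973666/0.9925438440399548 = 0.3975275474898653
cn(u+v) = (cn u·cn v − sn u·sn v·dn u·dn v)/D = -0.9107485443029734/0.9925438440399548 = -0.9175902402416304
dn(u+v) = (dn u·dn v − m·sn u·sn v·cn u·cn v)/D = 0.9653233514413669/0.9925438440399548 = 0.972575022491911

sn(u+v)=0.397528 cn(u+v)=-0.917590 dn(u+v)=0.972575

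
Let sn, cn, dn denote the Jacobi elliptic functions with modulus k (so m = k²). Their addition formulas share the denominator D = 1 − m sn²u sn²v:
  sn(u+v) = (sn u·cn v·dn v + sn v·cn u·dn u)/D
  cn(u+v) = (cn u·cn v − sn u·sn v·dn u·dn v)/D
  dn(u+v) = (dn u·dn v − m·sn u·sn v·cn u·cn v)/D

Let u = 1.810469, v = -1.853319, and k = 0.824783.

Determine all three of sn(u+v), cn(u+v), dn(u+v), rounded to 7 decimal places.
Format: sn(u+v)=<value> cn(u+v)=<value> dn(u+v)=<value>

sn(u+v)=-0.0428280 cn(u+v)=0.9990825 dn(u+v)=0.9993759

sn u = 0.9909357742434649, cn u = 0.1343364854553849, dn u = 0.5762024811808035
sn v = -0.9939416265237044, cn v = 0.1099092492168555, dn v = 0.5726697630663362
m = k² = 0.680266997089
D = 1 − m·sn²u·sn²v = 0.340078655749101
sn(u+v) = (sn u·cn v·dn v + sn v·cn u·dn u)/D = -0.0145648818393195/0.340078655749101 = -0.04282797991904848
cn(u+v) = (cn u·cn v − sn u·sn v·dn u·dn v)/D = 0.3397666203633344/0.340078655749101 = 0.9990824611292371
dn(u+v) = (dn u·dn v − m·sn u·sn v·cn u·cn v)/D = 0.3398664195298552/0.340078655749101 = 0.9993759202006421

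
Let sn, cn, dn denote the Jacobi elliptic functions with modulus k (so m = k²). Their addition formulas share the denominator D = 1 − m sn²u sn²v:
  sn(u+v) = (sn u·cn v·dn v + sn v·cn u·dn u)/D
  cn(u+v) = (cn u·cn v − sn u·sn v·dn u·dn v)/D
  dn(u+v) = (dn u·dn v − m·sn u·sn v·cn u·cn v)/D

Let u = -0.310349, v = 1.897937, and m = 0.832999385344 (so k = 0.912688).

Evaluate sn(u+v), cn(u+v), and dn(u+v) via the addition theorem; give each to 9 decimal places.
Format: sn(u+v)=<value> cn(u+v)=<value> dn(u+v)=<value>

sn(u+v)=0.945556121 cn(u+v)=0.325459095 dn(u+v)=0.505207806

sn u = -0.3015264820527302, cn u = 0.9534578022235198, dn u = 0.9613871120108916
sn v = 0.9828674506246584, cn v = 0.184313793576565, dn v = 0.4419263686812781
m = k² = 0.832999385344
D = 1 − m·sn²u·sn²v = 0.9268380102499061
sn(u+v) = (sn u·cn v·dn v + sn v·cn u·dn u)/D = 0.8763773534622034/0.9268380102499061 = 0.9455561206708637
cn(u+v) = (cn u·cn v − sn u·sn v·dn u·dn v)/D = 0.3016478602320747/0.9268380102499061 = 0.3254590952206853
dn(u+v) = (dn u·dn v − m·sn u·sn v·cn u·cn v)/D = 0.4682457976605442/0.9268380102499061 = 0.5052078059835825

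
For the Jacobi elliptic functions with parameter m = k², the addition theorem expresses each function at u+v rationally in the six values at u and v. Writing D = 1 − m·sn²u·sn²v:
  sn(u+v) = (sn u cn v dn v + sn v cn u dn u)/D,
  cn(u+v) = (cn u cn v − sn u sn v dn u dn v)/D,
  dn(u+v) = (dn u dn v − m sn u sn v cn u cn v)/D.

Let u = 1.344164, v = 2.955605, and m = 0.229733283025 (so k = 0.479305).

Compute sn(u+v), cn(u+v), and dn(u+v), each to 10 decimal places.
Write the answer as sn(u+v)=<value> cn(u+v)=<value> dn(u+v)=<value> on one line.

sn(u+v)=-0.7971844564 cn(u+v)=-0.6037358217 dn(u+v)=0.9241232581

sn u = 0.9578149716673692, cn u = 0.2873855947152479, dn u = 0.888392086357966
sn v = 0.3820283809247741, cn v = -0.9241505917154388, dn v = 0.9830927824523711
m = k² = 0.229733283025
D = 1 − m·sn²u·sn²v = 0.9692405605175625
sn(u+v) = (sn u·cn v·dn v + sn v·cn u·dn u)/D = -0.7726635093764294/0.9692405605175625 = -0.7971844564200209
cn(u+v) = (cn u·cn v − sn u·sn v·dn u·dn v)/D = -0.5851652462599767/0.9692405605175625 = -0.6037358217319193
dn(u+v) = (dn u·dn v − m·sn u·sn v·cn u·cn v)/D = 0.89569774469621/0.9692405605175625 = 0.9241232581289401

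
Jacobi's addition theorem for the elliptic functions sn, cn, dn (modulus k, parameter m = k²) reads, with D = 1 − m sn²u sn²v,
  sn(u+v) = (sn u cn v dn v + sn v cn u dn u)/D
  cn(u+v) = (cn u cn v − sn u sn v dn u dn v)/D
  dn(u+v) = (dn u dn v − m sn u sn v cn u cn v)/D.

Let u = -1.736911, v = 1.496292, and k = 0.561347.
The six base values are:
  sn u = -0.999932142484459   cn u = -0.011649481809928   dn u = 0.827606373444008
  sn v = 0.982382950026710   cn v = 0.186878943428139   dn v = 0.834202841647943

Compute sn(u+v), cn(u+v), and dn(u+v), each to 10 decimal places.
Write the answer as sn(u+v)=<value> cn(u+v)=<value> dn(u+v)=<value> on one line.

m = k² = 0.315110454409
D = 1 − m·sn²u·sn²v = 0.6959356513167391
sn(u+v) = (sn u·cn v·dn v + sn v·cn u·dn u)/D = -0.1653557031565637/0.6959356513167391 = -0.2376020007650188
cn(u+v) = (cn u·cn v − sn u·sn v·dn u·dn v)/D = 0.6760058595953532/0.6959356513167391 = 0.9713625941081219
dn(u+v) = (dn u·dn v − m·sn u·sn v·cn u·cn v)/D = 0.6897177107154877/0.6959356513167391 = 0.9910653512440599

sn(u+v)=-0.2376020008 cn(u+v)=0.9713625941 dn(u+v)=0.9910653512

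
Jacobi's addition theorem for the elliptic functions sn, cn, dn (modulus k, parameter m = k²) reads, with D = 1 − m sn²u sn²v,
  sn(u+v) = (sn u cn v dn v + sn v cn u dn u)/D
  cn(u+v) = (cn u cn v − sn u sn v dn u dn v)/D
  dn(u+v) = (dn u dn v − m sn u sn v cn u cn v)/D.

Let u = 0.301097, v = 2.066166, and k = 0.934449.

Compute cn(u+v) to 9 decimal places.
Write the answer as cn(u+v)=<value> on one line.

cn(u+v)=0.035530638

sn u = 0.2928536962926944, cn u = 0.9561572635124968, dn u = 0.9618273919603012
sn v = 0.9893534378283631, cn v = 0.1455327284743856, dn v = 0.3811812412406403
m = k² = 0.873194933601
D = 1 − m·sn²u·sn²v = 0.9266980443614483
cn(u+v) = (cn u·cn v − sn u·sn v·dn u·dn v)/D = 0.03292617294739497/0.9266980443614483 = 0.03553063821353278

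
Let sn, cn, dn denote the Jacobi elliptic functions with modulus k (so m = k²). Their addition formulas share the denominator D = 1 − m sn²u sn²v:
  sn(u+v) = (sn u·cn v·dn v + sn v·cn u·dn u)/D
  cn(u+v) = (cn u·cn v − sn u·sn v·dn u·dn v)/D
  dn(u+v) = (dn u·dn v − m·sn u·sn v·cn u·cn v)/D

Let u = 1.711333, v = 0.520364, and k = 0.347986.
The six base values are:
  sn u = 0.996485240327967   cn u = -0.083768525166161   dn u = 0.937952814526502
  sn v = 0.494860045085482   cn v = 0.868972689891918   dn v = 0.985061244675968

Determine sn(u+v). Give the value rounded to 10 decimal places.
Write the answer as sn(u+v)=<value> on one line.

m = k² = 0.121094256196
D = 1 − m·sn²u·sn²v = 0.9705537452130247
sn(u+v) = (sn u·cn v·dn v + sn v·cn u·dn u)/D = 0.8141011047575063/0.9705537452130247 = 0.8388006421826965

sn(u+v)=0.8388006422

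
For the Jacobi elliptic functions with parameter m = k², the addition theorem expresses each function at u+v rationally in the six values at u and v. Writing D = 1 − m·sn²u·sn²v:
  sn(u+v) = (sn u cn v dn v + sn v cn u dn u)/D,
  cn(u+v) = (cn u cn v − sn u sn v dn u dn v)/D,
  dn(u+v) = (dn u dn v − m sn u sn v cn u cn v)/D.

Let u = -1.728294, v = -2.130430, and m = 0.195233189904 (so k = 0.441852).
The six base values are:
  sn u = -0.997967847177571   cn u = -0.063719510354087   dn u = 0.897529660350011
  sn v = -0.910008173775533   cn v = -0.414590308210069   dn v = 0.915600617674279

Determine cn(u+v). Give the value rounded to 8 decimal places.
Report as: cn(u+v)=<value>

cn(u+v)=-0.85805069

m = k² = 0.195233189904
D = 1 − m·sn²u·sn²v = 0.8389809221065654
cn(u+v) = (cn u·cn v − sn u·sn v·dn u·dn v)/D = -0.7198881575853938/0.8389809221065654 = -0.8580506881823414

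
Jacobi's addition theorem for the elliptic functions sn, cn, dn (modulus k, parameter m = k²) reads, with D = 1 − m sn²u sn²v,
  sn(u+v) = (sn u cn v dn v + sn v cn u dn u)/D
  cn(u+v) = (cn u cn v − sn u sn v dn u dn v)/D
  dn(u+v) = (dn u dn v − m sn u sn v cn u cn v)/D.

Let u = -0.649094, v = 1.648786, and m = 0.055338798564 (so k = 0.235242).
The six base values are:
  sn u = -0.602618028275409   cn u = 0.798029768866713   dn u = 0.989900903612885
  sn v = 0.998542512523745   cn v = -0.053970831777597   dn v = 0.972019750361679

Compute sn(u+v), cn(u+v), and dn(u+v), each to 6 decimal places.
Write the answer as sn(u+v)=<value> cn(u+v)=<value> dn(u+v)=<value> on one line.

sn(u+v)=0.837208 cn(u+v)=0.546884 dn(u+v)=0.980414

m = k² = 0.055338798564
D = 1 − m·sn²u·sn²v = 0.9799623362064869
sn(u+v) = (sn u·cn v·dn v + sn v·cn u·dn u)/D = 0.8204327896546001/0.9799623362064869 = 0.8372084919411918
cn(u+v) = (cn u·cn v − sn u·sn v·dn u·dn v)/D = 0.5359255713649485/0.9799623362064869 = 0.5468838460053062
dn(u+v) = (dn u·dn v − m·sn u·sn v·cn u·cn v)/D = 0.9607690064557126/0.9799623362064869 = 0.9804142169125874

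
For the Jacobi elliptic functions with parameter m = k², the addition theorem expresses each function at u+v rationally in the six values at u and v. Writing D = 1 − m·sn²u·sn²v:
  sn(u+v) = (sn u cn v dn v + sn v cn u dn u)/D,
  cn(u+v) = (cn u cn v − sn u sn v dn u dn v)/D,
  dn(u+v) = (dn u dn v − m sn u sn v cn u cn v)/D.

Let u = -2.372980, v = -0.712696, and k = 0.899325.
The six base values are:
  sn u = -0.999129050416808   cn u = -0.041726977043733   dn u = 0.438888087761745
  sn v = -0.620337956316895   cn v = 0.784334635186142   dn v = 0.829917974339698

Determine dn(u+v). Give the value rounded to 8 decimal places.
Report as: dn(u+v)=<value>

dn(u+v)=0.55221804

m = k² = 0.808785455625
D = 1 − m·sn²u·sn²v = 0.6893057500433874
dn(u+v) = (dn u·dn v − m·sn u·sn v·cn u·cn v)/D = 0.3806470705717109/0.6893057500433874 = 0.552218040467168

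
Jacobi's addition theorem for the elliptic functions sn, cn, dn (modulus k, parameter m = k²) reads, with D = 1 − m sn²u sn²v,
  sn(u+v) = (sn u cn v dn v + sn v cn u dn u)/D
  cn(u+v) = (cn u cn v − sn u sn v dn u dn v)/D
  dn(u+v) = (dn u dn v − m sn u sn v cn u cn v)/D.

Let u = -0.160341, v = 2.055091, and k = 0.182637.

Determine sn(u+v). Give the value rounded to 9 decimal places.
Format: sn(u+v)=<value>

sn(u+v)=0.953684762

sn u = -0.1596323356315514, cn u = 0.9871765381231544, dn u = 0.9995749093163428
sn v = 0.8944618585382428, cn v = -0.4471442537037824, dn v = 0.9865662229923853
m = k² = 0.033356273769
D = 1 − m·sn²u·sn²v = 0.999319946753856
sn(u+v) = (sn u·cn v·dn v + sn v·cn u·dn u)/D = 0.9530362057151189/0.999319946753856 = 0.9536847621334058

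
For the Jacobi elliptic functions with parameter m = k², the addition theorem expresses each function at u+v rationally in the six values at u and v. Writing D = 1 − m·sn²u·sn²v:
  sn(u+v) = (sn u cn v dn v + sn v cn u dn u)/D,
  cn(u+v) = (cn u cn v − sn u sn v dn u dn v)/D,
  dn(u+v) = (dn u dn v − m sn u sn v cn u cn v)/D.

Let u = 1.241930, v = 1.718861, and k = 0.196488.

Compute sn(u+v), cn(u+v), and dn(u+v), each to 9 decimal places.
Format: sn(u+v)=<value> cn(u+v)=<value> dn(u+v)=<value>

sn u = 0.9434513442612437, cn u = 0.3315110269834961, dn u = 0.9826675006888993
sn v = 0.9915624593919302, cn v = -0.1296298157239559, dn v = 0.9808370010247019
m = k² = 0.038607534144
D = 1 − m·sn²u·sn²v = 0.9662128755542235
sn(u+v) = (sn u·cn v·dn v + sn v·cn u·dn u)/D = 0.2030606558064421/0.9662128755542235 = 0.210161405363146
cn(u+v) = (cn u·cn v − sn u·sn v·dn u·dn v)/D = -0.9446341572006695/0.9662128755542235 = -0.9776667037880483
dn(u+v) = (dn u·dn v − m·sn u·sn v·cn u·cn v)/D = 0.9653887259084318/0.9662128755542235 = 0.9991470309839134

sn(u+v)=0.210161405 cn(u+v)=-0.977666704 dn(u+v)=0.999147031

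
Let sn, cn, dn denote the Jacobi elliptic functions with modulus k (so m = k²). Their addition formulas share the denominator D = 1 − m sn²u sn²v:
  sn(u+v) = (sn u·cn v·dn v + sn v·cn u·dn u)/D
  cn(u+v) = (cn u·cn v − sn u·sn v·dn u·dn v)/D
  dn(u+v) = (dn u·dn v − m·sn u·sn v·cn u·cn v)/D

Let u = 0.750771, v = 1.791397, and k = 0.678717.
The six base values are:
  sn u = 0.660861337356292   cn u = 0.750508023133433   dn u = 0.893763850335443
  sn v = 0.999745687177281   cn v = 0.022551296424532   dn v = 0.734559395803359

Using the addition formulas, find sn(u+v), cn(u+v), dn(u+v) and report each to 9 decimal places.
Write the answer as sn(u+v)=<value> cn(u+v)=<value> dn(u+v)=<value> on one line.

sn(u+v)=0.853097925 cn(u+v)=-0.521750832 dn(u+v)=0.815318974

m = k² = 0.460656766089
D = 1 − m·sn²u·sn²v = 0.7989161356052883
sn(u+v) = (sn u·cn v·dn v + sn v·cn u·dn u)/D = 0.6815536975755221/0.7989161356052883 = 0.8530979250521106
cn(u+v) = (cn u·cn v − sn u·sn v·dn u·dn v)/D = -0.4168351581280318/0.7989161356052883 = -0.5217508315966382
dn(u+v) = (dn u·dn v − m·sn u·sn v·cn u·cn v)/D = 0.6513714839533895/0.7989161356052883 = 0.8153189739494827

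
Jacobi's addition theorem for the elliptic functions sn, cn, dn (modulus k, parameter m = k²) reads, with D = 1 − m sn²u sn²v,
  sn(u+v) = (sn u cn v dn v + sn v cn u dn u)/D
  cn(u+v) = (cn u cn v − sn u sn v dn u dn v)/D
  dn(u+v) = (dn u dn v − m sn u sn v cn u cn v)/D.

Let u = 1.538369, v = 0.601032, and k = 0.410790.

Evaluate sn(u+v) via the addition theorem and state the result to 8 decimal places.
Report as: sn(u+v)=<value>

sn(u+v)=0.89848819

sn u = 0.9953454739336199, cn u = 0.09637109276052466, dn u = 0.9125890684793359
sn v = 0.5608103503580983, cn v = 0.8279442921665847, dn v = 0.9731018593154543
m = k² = 0.1687484241
D = 1 − m·sn²u·sn²v = 0.9474201359979092
sn(u+v) = (sn u·cn v·dn v + sn v·cn u·dn u)/D = 0.8512458021585452/0.9474201359979092 = 0.8984881889405227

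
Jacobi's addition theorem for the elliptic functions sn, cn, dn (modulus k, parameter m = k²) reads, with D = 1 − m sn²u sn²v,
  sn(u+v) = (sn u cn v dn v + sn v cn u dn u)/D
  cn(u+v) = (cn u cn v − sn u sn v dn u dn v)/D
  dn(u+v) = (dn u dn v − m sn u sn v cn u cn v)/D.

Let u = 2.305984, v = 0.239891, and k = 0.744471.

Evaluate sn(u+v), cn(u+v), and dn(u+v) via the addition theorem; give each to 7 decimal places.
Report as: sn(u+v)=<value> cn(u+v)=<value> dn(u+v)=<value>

sn u = 0.9629480798208424, cn u = -0.2696868472309179, dn u = 0.6971894606417804
sn v = 0.2363738918873584, cn v = 0.9716621754673912, dn v = 0.9843949027698569
m = k² = 0.554237069841
D = 1 − m·sn²u·sn²v = 0.9712855617306436
sn(u+v) = (sn u·cn v·dn v + sn v·cn u·dn u)/D = 0.8766154697834281/0.9712855617306436 = 0.9025311446218436
cn(u+v) = (cn u·cn v − sn u·sn v·dn u·dn v)/D = -0.4182594416899534/0.9712855617306436 = -0.430624584745907
dn(u+v) = (dn u·dn v − m·sn u·sn v·cn u·cn v)/D = 0.7193674799744016/0.9712855617306436 = 0.7406343801637774

sn(u+v)=0.9025311 cn(u+v)=-0.4306246 dn(u+v)=0.7406344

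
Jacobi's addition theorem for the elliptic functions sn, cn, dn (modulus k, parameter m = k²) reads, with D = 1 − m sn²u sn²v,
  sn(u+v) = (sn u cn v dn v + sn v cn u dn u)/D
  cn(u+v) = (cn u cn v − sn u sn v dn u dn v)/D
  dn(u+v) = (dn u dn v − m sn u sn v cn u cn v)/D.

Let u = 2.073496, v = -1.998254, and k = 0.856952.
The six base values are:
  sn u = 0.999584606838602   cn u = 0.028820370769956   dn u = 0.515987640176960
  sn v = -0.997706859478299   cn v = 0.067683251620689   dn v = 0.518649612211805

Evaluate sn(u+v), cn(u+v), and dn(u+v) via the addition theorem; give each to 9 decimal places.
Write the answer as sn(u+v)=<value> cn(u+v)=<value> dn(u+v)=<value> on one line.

m = k² = 0.734366730304
D = 1 − m·sn²u·sn²v = 0.2696046010570665
sn(u+v) = (sn u·cn v·dn v + sn v·cn u·dn u)/D = 0.02025245637667108/0.2696046010570665 = 0.07511910515349216
cn(u+v) = (cn u·cn v − sn u·sn v·dn u·dn v)/D = 0.2688428517216908/0.2696046010570665 = 0.9971745684888572
dn(u+v) = (dn u·dn v − m·sn u·sn v·cn u·cn v)/D = 0.2690454080488475/0.2696046010570665 = 0.99792587735511

sn(u+v)=0.075119105 cn(u+v)=0.997174568 dn(u+v)=0.997925877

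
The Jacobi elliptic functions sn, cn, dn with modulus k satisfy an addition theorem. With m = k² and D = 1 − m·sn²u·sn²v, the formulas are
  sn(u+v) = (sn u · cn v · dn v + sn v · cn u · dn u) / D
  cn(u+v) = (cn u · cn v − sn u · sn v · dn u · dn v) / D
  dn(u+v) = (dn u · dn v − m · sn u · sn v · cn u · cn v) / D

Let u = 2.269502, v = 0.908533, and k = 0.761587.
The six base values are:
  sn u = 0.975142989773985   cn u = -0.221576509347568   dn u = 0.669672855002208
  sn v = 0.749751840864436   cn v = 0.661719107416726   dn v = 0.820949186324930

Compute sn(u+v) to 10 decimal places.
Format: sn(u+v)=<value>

sn(u+v)=0.6065285805

m = k² = 0.580014758569
D = 1 − m·sn²u·sn²v = 0.6899649945829278
sn(u+v) = (sn u·cn v·dn v + sn v·cn u·dn u)/D = 0.4184834887609444/0.6899649945829278 = 0.6065285805027118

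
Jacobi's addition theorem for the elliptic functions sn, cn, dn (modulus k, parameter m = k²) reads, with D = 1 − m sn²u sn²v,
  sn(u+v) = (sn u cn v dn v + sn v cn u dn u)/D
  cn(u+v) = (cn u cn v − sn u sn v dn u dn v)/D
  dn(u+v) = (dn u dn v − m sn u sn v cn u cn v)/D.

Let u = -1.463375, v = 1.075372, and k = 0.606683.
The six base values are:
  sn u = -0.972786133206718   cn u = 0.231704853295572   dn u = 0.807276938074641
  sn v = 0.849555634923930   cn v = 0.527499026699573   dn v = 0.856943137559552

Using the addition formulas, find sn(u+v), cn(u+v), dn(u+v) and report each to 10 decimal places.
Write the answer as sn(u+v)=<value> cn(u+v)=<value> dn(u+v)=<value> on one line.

m = k² = 0.368064262489
D = 1 − m·sn²u·sn²v = 0.7486134467641369
sn(u+v) = (sn u·cn v·dn v + sn v·cn u·dn u)/D = -0.280825636900215/0.7486134467641369 = -0.3751276952265243
cn(u+v) = (cn u·cn v − sn u·sn v·dn u·dn v)/D = 0.6939445614281229/0.7486134467641369 = 0.9269731453898953
dn(u+v) = (dn u·dn v − m·sn u·sn v·cn u·cn v)/D = 0.7289687418755869/0.7486134467641369 = 0.9737585465857396

sn(u+v)=-0.3751276952 cn(u+v)=0.9269731454 dn(u+v)=0.9737585466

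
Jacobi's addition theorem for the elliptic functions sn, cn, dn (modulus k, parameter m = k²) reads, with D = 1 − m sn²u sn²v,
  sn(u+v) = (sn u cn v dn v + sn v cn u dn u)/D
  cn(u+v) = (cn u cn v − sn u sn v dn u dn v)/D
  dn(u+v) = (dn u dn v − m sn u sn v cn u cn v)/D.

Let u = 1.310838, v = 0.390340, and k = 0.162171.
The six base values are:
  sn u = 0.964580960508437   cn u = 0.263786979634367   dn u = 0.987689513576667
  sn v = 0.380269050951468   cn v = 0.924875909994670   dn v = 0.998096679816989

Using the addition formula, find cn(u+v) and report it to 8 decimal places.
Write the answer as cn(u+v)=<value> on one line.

cn(u+v)=-0.11804271

m = k² = 0.026299433241
D = 1 − m·sn²u·sn²v = 0.9964616098150774
cn(u+v) = (cn u·cn v − sn u·sn v·dn u·dn v)/D = -0.1176250296731662/0.9964616098150774 = -0.1180427108426133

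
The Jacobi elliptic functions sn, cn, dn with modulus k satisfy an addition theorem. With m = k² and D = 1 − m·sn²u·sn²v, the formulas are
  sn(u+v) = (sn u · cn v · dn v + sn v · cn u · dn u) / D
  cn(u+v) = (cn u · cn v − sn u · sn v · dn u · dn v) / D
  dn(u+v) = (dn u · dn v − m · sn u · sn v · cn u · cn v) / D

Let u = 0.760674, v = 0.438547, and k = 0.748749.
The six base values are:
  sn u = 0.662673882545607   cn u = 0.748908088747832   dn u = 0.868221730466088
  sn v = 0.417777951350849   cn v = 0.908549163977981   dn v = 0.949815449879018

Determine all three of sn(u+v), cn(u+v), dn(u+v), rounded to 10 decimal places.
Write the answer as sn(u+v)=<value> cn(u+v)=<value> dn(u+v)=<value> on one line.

m = k² = 0.560625065001
D = 1 − m·sn²u·sn²v = 0.9570302080019476
sn(u+v) = (sn u·cn v·dn v + sn v·cn u·dn u)/D = 0.8435039590550913/0.9570302080019476 = 0.8813765250065908
cn(u+v) = (cn u·cn v − sn u·sn v·dn u·dn v)/D = 0.4521149080561687/0.9570302080019476 = 0.4724144591005936
dn(u+v) = (dn u·dn v − m·sn u·sn v·cn u·cn v)/D = 0.7190428956204332/0.9570302080019476 = 0.7513272722306483

sn(u+v)=0.8813765250 cn(u+v)=0.4724144591 dn(u+v)=0.7513272722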